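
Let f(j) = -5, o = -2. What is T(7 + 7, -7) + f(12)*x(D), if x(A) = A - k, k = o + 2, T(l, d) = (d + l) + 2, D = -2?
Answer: 19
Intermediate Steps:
T(l, d) = 2 + d + l
k = 0 (k = -2 + 2 = 0)
x(A) = A (x(A) = A - 1*0 = A + 0 = A)
T(7 + 7, -7) + f(12)*x(D) = (2 - 7 + (7 + 7)) - 5*(-2) = (2 - 7 + 14) + 10 = 9 + 10 = 19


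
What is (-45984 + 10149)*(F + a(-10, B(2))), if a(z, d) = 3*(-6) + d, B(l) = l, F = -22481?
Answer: 806179995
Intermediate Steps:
a(z, d) = -18 + d
(-45984 + 10149)*(F + a(-10, B(2))) = (-45984 + 10149)*(-22481 + (-18 + 2)) = -35835*(-22481 - 16) = -35835*(-22497) = 806179995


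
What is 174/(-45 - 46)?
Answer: -174/91 ≈ -1.9121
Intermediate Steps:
174/(-45 - 46) = 174/(-91) = -1/91*174 = -174/91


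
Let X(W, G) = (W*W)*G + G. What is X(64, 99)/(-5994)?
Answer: -45067/666 ≈ -67.668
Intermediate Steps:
X(W, G) = G + G*W² (X(W, G) = W²*G + G = G*W² + G = G + G*W²)
X(64, 99)/(-5994) = (99*(1 + 64²))/(-5994) = (99*(1 + 4096))*(-1/5994) = (99*4097)*(-1/5994) = 405603*(-1/5994) = -45067/666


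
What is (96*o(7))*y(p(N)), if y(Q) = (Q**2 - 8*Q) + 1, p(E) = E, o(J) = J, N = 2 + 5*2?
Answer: 32928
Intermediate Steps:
N = 12 (N = 2 + 10 = 12)
y(Q) = 1 + Q**2 - 8*Q
(96*o(7))*y(p(N)) = (96*7)*(1 + 12**2 - 8*12) = 672*(1 + 144 - 96) = 672*49 = 32928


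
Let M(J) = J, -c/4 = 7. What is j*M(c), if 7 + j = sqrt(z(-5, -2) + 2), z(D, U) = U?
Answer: 196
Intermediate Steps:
c = -28 (c = -4*7 = -28)
j = -7 (j = -7 + sqrt(-2 + 2) = -7 + sqrt(0) = -7 + 0 = -7)
j*M(c) = -7*(-28) = 196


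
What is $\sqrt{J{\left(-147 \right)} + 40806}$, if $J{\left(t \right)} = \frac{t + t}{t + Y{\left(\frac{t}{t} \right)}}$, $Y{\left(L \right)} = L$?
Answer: $\frac{\sqrt{217465905}}{73} \approx 202.01$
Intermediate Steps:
$J{\left(t \right)} = \frac{2 t}{1 + t}$ ($J{\left(t \right)} = \frac{t + t}{t + \frac{t}{t}} = \frac{2 t}{t + 1} = \frac{2 t}{1 + t}$)
$\sqrt{J{\left(-147 \right)} + 40806} = \sqrt{2 \left(-147\right) \frac{1}{1 - 147} + 40806} = \sqrt{2 \left(-147\right) \frac{1}{-146} + 40806} = \sqrt{2 \left(-147\right) \left(- \frac{1}{146}\right) + 40806} = \sqrt{\frac{147}{73} + 40806} = \sqrt{\frac{2978985}{73}} = \frac{\sqrt{217465905}}{73}$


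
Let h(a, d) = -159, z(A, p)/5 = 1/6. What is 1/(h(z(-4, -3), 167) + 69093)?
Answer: 1/68934 ≈ 1.4507e-5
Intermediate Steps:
z(A, p) = ⅚ (z(A, p) = 5*(1/6) = 5*(1*(⅙)) = 5*(⅙) = ⅚)
1/(h(z(-4, -3), 167) + 69093) = 1/(-159 + 69093) = 1/68934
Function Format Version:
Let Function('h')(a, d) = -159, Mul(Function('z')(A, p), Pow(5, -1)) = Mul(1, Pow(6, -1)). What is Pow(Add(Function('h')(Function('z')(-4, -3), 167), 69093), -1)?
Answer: Rational(1, 68934) ≈ 1.4507e-5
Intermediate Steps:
Function('z')(A, p) = Rational(5, 6) (Function('z')(A, p) = Mul(5, Mul(1, Pow(6, -1))) = Mul(5, Mul(1, Rational(1, 6))) = Mul(5, Rational(1, 6)) = Rational(5, 6))
Pow(Add(Function('h')(Function('z')(-4, -3), 167), 69093), -1) = Pow(Add(-159, 69093), -1) = Pow(68934, -1) = Rational(1, 68934)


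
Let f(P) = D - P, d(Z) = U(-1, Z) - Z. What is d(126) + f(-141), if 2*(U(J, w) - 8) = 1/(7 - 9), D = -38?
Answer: -61/4 ≈ -15.250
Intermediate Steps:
U(J, w) = 31/4 (U(J, w) = 8 + 1/(2*(7 - 9)) = 8 + (½)/(-2) = 8 + (½)*(-½) = 8 - ¼ = 31/4)
d(Z) = 31/4 - Z
f(P) = -38 - P
d(126) + f(-141) = (31/4 - 1*126) + (-38 - 1*(-141)) = (31/4 - 126) + (-38 + 141) = -473/4 + 103 = -61/4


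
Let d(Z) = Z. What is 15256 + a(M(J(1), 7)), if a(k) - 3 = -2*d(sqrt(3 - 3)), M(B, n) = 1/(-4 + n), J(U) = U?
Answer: 15259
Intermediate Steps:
a(k) = 3 (a(k) = 3 - 2*sqrt(3 - 3) = 3 - 2*sqrt(0) = 3 - 2*0 = 3 + 0 = 3)
15256 + a(M(J(1), 7)) = 15256 + 3 = 15259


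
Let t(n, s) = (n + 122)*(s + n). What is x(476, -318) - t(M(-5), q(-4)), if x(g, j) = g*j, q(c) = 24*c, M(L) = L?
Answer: -139551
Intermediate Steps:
t(n, s) = (122 + n)*(n + s)
x(476, -318) - t(M(-5), q(-4)) = 476*(-318) - ((-5)² + 122*(-5) + 122*(24*(-4)) - 120*(-4)) = -151368 - (25 - 610 + 122*(-96) - 5*(-96)) = -151368 - (25 - 610 - 11712 + 480) = -151368 - 1*(-11817) = -151368 + 11817 = -139551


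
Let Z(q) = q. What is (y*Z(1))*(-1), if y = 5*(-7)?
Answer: 35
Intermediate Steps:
y = -35
(y*Z(1))*(-1) = -35*1*(-1) = -35*(-1) = 35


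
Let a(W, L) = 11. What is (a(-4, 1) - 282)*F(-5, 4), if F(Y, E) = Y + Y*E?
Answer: 6775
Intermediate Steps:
F(Y, E) = Y + E*Y
(a(-4, 1) - 282)*F(-5, 4) = (11 - 282)*(-5*(1 + 4)) = -(-1355)*5 = -271*(-25) = 6775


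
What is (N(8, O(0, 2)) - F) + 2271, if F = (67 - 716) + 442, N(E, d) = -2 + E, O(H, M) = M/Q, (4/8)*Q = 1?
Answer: 2484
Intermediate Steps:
Q = 2 (Q = 2*1 = 2)
O(H, M) = M/2
F = -207 (F = -649 + 442 = -207)
(N(8, O(0, 2)) - F) + 2271 = ((-2 + 8) - 1*(-207)) + 2271 = (6 + 207) + 2271 = 213 + 2271 = 2484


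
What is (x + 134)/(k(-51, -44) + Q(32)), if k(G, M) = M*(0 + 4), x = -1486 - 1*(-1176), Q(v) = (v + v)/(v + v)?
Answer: 176/175 ≈ 1.0057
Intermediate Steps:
Q(v) = 1 (Q(v) = (2*v)/((2*v)) = (2*v)*(1/(2*v)) = 1)
x = -310 (x = -1486 + 1176 = -310)
k(G, M) = 4*M (k(G, M) = M*4 = 4*M)
(x + 134)/(k(-51, -44) + Q(32)) = (-310 + 134)/(4*(-44) + 1) = -176/(-176 + 1) = -176/(-175) = -176*(-1/175) = 176/175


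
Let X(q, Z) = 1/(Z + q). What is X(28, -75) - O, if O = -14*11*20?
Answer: 144759/47 ≈ 3080.0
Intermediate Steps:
O = -3080 (O = -154*20 = -3080)
X(28, -75) - O = 1/(-75 + 28) - 1*(-3080) = 1/(-47) + 3080 = -1/47 + 3080 = 144759/47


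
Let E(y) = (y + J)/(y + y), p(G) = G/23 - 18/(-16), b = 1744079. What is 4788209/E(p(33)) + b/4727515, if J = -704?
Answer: -4264639527716407/122031344695 ≈ -34947.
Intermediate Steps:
p(G) = 9/8 + G/23 (p(G) = G*(1/23) - 18*(-1/16) = G/23 + 9/8 = 9/8 + G/23)
E(y) = (-704 + y)/(2*y) (E(y) = (y - 704)/(y + y) = (-704 + y)/((2*y)) = (-704 + y)*(1/(2*y)) = (-704 + y)/(2*y))
4788209/E(p(33)) + b/4727515 = 4788209/(((-704 + (9/8 + (1/23)*33))/(2*(9/8 + (1/23)*33)))) + 1744079/4727515 = 4788209/(((-704 + (9/8 + 33/23))/(2*(9/8 + 33/23)))) + 1744079*(1/4727515) = 4788209/(((-704 + 471/184)/(2*(471/184)))) + 1744079/4727515 = 4788209/(((½)*(184/471)*(-129065/184))) + 1744079/4727515 = 4788209/(-129065/942) + 1744079/4727515 = 4788209*(-942/129065) + 1744079/4727515 = -4510492878/129065 + 1744079/4727515 = -4264639527716407/122031344695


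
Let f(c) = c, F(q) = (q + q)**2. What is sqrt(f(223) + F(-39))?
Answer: sqrt(6307) ≈ 79.417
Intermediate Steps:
F(q) = 4*q**2 (F(q) = (2*q)**2 = 4*q**2)
sqrt(f(223) + F(-39)) = sqrt(223 + 4*(-39)**2) = sqrt(223 + 4*1521) = sqrt(223 + 6084) = sqrt(6307)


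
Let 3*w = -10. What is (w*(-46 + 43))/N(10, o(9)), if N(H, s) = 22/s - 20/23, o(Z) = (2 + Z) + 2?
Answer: 1495/123 ≈ 12.154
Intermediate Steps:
w = -10/3 (w = (⅓)*(-10) = -10/3 ≈ -3.3333)
o(Z) = 4 + Z
N(H, s) = -20/23 + 22/s (N(H, s) = 22/s - 20*1/23 = 22/s - 20/23 = -20/23 + 22/s)
(w*(-46 + 43))/N(10, o(9)) = (-10*(-46 + 43)/3)/(-20/23 + 22/(4 + 9)) = (-10/3*(-3))/(-20/23 + 22/13) = 10/(-20/23 + 22*(1/13)) = 10/(-20/23 + 22/13) = 10/(246/299) = 10*(299/246) = 1495/123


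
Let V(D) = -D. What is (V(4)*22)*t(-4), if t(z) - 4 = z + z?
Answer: 352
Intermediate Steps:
t(z) = 4 + 2*z (t(z) = 4 + (z + z) = 4 + 2*z)
(V(4)*22)*t(-4) = (-1*4*22)*(4 + 2*(-4)) = (-4*22)*(4 - 8) = -88*(-4) = 352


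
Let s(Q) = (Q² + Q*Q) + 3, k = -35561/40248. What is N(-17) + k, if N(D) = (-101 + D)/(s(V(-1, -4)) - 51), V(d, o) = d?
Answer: 36203/21528 ≈ 1.6817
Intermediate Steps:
k = -827/936 (k = -35561*1/40248 = -827/936 ≈ -0.88355)
s(Q) = 3 + 2*Q² (s(Q) = (Q² + Q²) + 3 = 2*Q² + 3 = 3 + 2*Q²)
N(D) = 101/46 - D/46 (N(D) = (-101 + D)/((3 + 2*(-1)²) - 51) = (-101 + D)/((3 + 2*1) - 51) = (-101 + D)/((3 + 2) - 51) = (-101 + D)/(5 - 51) = (-101 + D)/(-46) = (-101 + D)*(-1/46) = 101/46 - D/46)
N(-17) + k = (101/46 - 1/46*(-17)) - 827/936 = (101/46 + 17/46) - 827/936 = 59/23 - 827/936 = 36203/21528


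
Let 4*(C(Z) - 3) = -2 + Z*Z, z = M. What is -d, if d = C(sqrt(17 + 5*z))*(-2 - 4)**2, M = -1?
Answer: -198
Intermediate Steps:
z = -1
C(Z) = 5/2 + Z**2/4 (C(Z) = 3 + (-2 + Z*Z)/4 = 3 + (-2 + Z**2)/4 = 3 + (-1/2 + Z**2/4) = 5/2 + Z**2/4)
d = 198 (d = (5/2 + (sqrt(17 + 5*(-1)))**2/4)*(-2 - 4)**2 = (5/2 + (sqrt(17 - 5))**2/4)*(-6)**2 = (5/2 + (sqrt(12))**2/4)*36 = (5/2 + (2*sqrt(3))**2/4)*36 = (5/2 + (1/4)*12)*36 = (5/2 + 3)*36 = (11/2)*36 = 198)
-d = -1*198 = -198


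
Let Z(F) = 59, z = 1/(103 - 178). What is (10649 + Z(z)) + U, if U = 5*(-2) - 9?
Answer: 10689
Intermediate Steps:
z = -1/75 (z = 1/(-75) = -1/75 ≈ -0.013333)
U = -19 (U = -10 - 9 = -19)
(10649 + Z(z)) + U = (10649 + 59) - 19 = 10708 - 19 = 10689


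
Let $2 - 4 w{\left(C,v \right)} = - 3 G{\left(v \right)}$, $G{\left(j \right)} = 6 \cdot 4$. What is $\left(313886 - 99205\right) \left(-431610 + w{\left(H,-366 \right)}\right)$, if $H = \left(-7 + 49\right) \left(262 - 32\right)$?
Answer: $- \frac{185308989623}{2} \approx -9.2655 \cdot 10^{10}$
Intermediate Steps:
$G{\left(j \right)} = 24$
$H = 9660$ ($H = 42 \cdot 230 = 9660$)
$w{\left(C,v \right)} = \frac{37}{2}$ ($w{\left(C,v \right)} = \frac{1}{2} - \frac{\left(-3\right) 24}{4} = \frac{1}{2} - -18 = \frac{1}{2} + 18 = \frac{37}{2}$)
$\left(313886 - 99205\right) \left(-431610 + w{\left(H,-366 \right)}\right) = \left(313886 - 99205\right) \left(-431610 + \frac{37}{2}\right) = 214681 \left(- \frac{863183}{2}\right) = - \frac{185308989623}{2}$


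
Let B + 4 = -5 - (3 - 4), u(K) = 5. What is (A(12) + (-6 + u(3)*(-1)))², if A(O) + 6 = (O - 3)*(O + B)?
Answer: 361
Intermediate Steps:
B = -8 (B = -4 + (-5 - (3 - 4)) = -4 + (-5 - 1*(-1)) = -4 + (-5 + 1) = -4 - 4 = -8)
A(O) = -6 + (-8 + O)*(-3 + O) (A(O) = -6 + (O - 3)*(O - 8) = -6 + (-3 + O)*(-8 + O) = -6 + (-8 + O)*(-3 + O))
(A(12) + (-6 + u(3)*(-1)))² = ((18 + 12² - 11*12) + (-6 + 5*(-1)))² = ((18 + 144 - 132) + (-6 - 5))² = (30 - 11)² = 19² = 361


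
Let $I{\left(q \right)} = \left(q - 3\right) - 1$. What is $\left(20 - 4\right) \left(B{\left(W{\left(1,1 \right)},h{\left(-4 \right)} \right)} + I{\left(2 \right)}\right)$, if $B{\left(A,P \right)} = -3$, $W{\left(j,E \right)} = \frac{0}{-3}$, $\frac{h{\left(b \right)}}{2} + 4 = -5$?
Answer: $-80$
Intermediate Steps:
$h{\left(b \right)} = -18$ ($h{\left(b \right)} = -8 + 2 \left(-5\right) = -8 - 10 = -18$)
$W{\left(j,E \right)} = 0$ ($W{\left(j,E \right)} = 0 \left(- \frac{1}{3}\right) = 0$)
$I{\left(q \right)} = -4 + q$ ($I{\left(q \right)} = \left(-3 + q\right) - 1 = -4 + q$)
$\left(20 - 4\right) \left(B{\left(W{\left(1,1 \right)},h{\left(-4 \right)} \right)} + I{\left(2 \right)}\right) = \left(20 - 4\right) \left(-3 + \left(-4 + 2\right)\right) = 16 \left(-3 - 2\right) = 16 \left(-5\right) = -80$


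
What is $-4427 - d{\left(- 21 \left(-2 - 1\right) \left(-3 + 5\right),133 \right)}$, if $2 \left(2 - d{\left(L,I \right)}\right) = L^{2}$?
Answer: $3509$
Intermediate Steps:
$d{\left(L,I \right)} = 2 - \frac{L^{2}}{2}$
$-4427 - d{\left(- 21 \left(-2 - 1\right) \left(-3 + 5\right),133 \right)} = -4427 - \left(2 - \frac{\left(- 21 \left(-2 - 1\right) \left(-3 + 5\right)\right)^{2}}{2}\right) = -4427 - \left(2 - \frac{\left(- 21 \left(\left(-3\right) 2\right)\right)^{2}}{2}\right) = -4427 - \left(2 - \frac{\left(\left(-21\right) \left(-6\right)\right)^{2}}{2}\right) = -4427 - \left(2 - \frac{126^{2}}{2}\right) = -4427 - \left(2 - 7938\right) = -4427 - -7936 = -4427 + 7936 = 3509$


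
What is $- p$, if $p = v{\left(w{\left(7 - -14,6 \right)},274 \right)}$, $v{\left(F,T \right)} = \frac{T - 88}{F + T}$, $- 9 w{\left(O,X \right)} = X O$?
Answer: $- \frac{93}{130} \approx -0.71538$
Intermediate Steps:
$w{\left(O,X \right)} = - \frac{O X}{9}$ ($w{\left(O,X \right)} = - \frac{X O}{9} = - \frac{O X}{9}$)
$v{\left(F,T \right)} = \frac{-88 + T}{F + T}$
$p = \frac{93}{130}$ ($p = \frac{-88 + 274}{\left(- \frac{1}{9}\right) \left(7 - -14\right) 6 + 274} = \frac{1}{\left(- \frac{1}{9}\right) \left(7 + 14\right) 6 + 274} \cdot 186 = \frac{1}{\left(- \frac{1}{9}\right) 21 \cdot 6 + 274} \cdot 186 = \frac{1}{-14 + 274} \cdot 186 = \frac{1}{260} \cdot 186 = \frac{93}{130} \approx 0.71538$)
$- p = \left(-1\right) \frac{93}{130} = - \frac{93}{130}$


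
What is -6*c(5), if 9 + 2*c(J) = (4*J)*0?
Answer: 27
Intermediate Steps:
c(J) = -9/2 (c(J) = -9/2 + ((4*J)*0)/2 = -9/2 + (½)*0 = -9/2 + 0 = -9/2)
-6*c(5) = -6*(-9/2) = 27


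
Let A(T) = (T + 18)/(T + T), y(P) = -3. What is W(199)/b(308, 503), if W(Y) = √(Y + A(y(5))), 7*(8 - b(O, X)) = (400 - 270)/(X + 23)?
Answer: 1841*√786/29326 ≈ 1.7600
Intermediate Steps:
A(T) = (18 + T)/(2*T) (A(T) = (18 + T)/((2*T)) = (18 + T)*(1/(2*T)) = (18 + T)/(2*T))
b(O, X) = 8 - 130/(7*(23 + X)) (b(O, X) = 8 - (400 - 270)/(7*(X + 23)) = 8 - 130/(7*(23 + X)))
W(Y) = √(-5/2 + Y) (W(Y) = √(Y + (½)*(18 - 3)/(-3)) = √(Y + (½)*(-⅓)*15) = √(Y - 5/2) = √(-5/2 + Y))
W(199)/b(308, 503) = (√(-10 + 4*199)/2)/((2*(579 + 28*503)/(7*(23 + 503)))) = (√(-10 + 796)/2)/(((2/7)*(579 + 14084)/526)) = (√786/2)/(((2/7)*(1/526)*14663)) = (√786/2)/(14663/1841) = (√786/2)*(1841/14663) = 1841*√786/29326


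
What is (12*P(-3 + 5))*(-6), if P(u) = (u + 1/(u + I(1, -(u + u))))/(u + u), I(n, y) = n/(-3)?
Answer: -234/5 ≈ -46.800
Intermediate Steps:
I(n, y) = -n/3 (I(n, y) = n*(-1/3) = -n/3)
P(u) = (u + 1/(-1/3 + u))/(2*u) (P(u) = (u + 1/(u - 1/3*1))/(u + u) = (u + 1/(u - 1/3))/((2*u)) = (u + 1/(-1/3 + u))*(1/(2*u)) = (u + 1/(-1/3 + u))/(2*u))
(12*P(-3 + 5))*(-6) = (12*((3 - (-3 + 5) + 3*(-3 + 5)**2)/(2*(-3 + 5)*(-1 + 3*(-3 + 5)))))*(-6) = (12*((1/2)*(3 - 1*2 + 3*2**2)/(2*(-1 + 3*2))))*(-6) = (12*((1/2)*(1/2)*(3 - 2 + 3*4)/(-1 + 6)))*(-6) = (12*((1/2)*(1/2)*(3 - 2 + 12)/5))*(-6) = (12*((1/2)*(1/2)*(1/5)*13))*(-6) = (12*(13/20))*(-6) = (39/5)*(-6) = -234/5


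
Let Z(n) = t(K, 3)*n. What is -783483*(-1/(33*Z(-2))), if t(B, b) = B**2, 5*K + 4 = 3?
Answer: -6529025/22 ≈ -2.9677e+5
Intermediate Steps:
K = -1/5 (K = -4/5 + (1/5)*3 = -4/5 + 3/5 = -1/5 ≈ -0.20000)
Z(n) = n/25 (Z(n) = (-1/5)**2*n = n/25)
-783483*(-1/(33*Z(-2))) = -783483/((-33*(-2)/25)) = -783483/((-33*(-2/25))) = -783483/66/25 = -783483*25/66 = -6529025/22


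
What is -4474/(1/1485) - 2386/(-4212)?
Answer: -13992031147/2106 ≈ -6.6439e+6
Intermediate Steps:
-4474/(1/1485) - 2386/(-4212) = -4474/1/1485 - 2386*(-1/4212) = -4474*1485 + 1193/2106 = -6643890 + 1193/2106 = -13992031147/2106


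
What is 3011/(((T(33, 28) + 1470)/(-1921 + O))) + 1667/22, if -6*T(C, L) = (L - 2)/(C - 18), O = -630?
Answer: -7494000011/1455014 ≈ -5150.5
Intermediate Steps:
T(C, L) = -(-2 + L)/(6*(-18 + C)) (T(C, L) = -(L - 2)/(6*(C - 18)) = -(-2 + L)/(6*(-18 + C)))
3011/(((T(33, 28) + 1470)/(-1921 + O))) + 1667/22 = 3011/((((2 - 1*28)/(6*(-18 + 33)) + 1470)/(-1921 - 630))) + 1667/22 = 3011/((((⅙)*(2 - 28)/15 + 1470)/(-2551))) + 1667*(1/22) = 3011/((((⅙)*(1/15)*(-26) + 1470)*(-1/2551))) + 1667/22 = 3011/(((-13/45 + 1470)*(-1/2551))) + 1667/22 = 3011/(((66137/45)*(-1/2551))) + 1667/22 = 3011/(-66137/114795) + 1667/22 = 3011*(-114795/66137) + 1667/22 = -345647745/66137 + 1667/22 = -7494000011/1455014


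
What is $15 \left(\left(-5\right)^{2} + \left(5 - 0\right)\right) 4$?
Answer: $1800$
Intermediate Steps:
$15 \left(\left(-5\right)^{2} + \left(5 - 0\right)\right) 4 = 15 \left(25 + \left(5 + 0\right)\right) 4 = 15 \left(25 + 5\right) 4 = 15 \cdot 30 \cdot 4 = 15 \cdot 120 = 1800$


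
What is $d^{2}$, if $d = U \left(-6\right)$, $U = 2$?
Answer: $144$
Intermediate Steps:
$d = -12$ ($d = 2 \left(-6\right) = -12$)
$d^{2} = \left(-12\right)^{2} = 144$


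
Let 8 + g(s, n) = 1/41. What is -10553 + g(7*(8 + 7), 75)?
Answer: -433000/41 ≈ -10561.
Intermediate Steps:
g(s, n) = -327/41 (g(s, n) = -8 + 1/41 = -327/41)
-10553 + g(7*(8 + 7), 75) = -10553 - 327/41 = -433000/41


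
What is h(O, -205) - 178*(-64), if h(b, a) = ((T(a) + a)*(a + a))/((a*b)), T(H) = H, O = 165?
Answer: 375772/33 ≈ 11387.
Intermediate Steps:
h(b, a) = 4*a/b (h(b, a) = ((a + a)*(a + a))/((a*b)) = ((2*a)*(2*a))*(1/(a*b)) = (4*a**2)*(1/(a*b)) = 4*a/b)
h(O, -205) - 178*(-64) = 4*(-205)/165 - 178*(-64) = 4*(-205)*(1/165) - 1*(-11392) = -164/33 + 11392 = 375772/33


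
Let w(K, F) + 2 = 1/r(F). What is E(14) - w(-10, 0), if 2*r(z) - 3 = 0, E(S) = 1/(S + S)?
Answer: 115/84 ≈ 1.3690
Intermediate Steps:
E(S) = 1/(2*S)
r(z) = 3/2 (r(z) = 3/2 + (½)*0 = 3/2 + 0 = 3/2)
w(K, F) = -4/3 (w(K, F) = -2 + 1/(3/2) = -2 + ⅔ = -4/3)
E(14) - w(-10, 0) = (½)/14 - 1*(-4/3) = (½)*(1/14) + 4/3 = 1/28 + 4/3 = 115/84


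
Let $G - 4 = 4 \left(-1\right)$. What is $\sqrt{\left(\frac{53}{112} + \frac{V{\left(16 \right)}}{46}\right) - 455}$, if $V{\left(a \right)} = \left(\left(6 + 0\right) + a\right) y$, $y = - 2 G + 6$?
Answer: $\frac{i \sqrt{187318509}}{644} \approx 21.252 i$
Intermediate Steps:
$G = 0$ ($G = 4 + 4 \left(-1\right) = 4 - 4 = 0$)
$y = 6$ ($y = \left(-2\right) 0 + 6 = 0 + 6 = 6$)
$V{\left(a \right)} = 36 + 6 a$ ($V{\left(a \right)} = \left(\left(6 + 0\right) + a\right) 6 = \left(6 + a\right) 6 = 36 + 6 a$)
$\sqrt{\left(\frac{53}{112} + \frac{V{\left(16 \right)}}{46}\right) - 455} = \sqrt{\left(\frac{53}{112} + \frac{36 + 6 \cdot 16}{46}\right) - 455} = \sqrt{\left(53 \cdot \frac{1}{112} + \left(36 + 96\right) \frac{1}{46}\right) - 455} = \sqrt{\left(\frac{53}{112} + 132 \cdot \frac{1}{46}\right) - 455} = \sqrt{\left(\frac{53}{112} + \frac{66}{23}\right) - 455} = \sqrt{\frac{8611}{2576} - 455} = \sqrt{- \frac{1163469}{2576}} = \frac{i \sqrt{187318509}}{644}$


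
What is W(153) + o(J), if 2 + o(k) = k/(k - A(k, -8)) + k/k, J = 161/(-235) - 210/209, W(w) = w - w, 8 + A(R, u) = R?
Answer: -475919/392920 ≈ -1.2112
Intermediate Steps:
A(R, u) = -8 + R
W(w) = 0
J = -82999/49115 (J = 161*(-1/235) - 210*1/209 = -161/235 - 210/209 = -82999/49115 ≈ -1.6899)
o(k) = -1 + k/8 (o(k) = -2 + (k/(k - (-8 + k)) + k/k) = -2 + (k/(k + (8 - k)) + 1) = -2 + (k/8 + 1) = -2 + (1 + k/8) = -1 + k/8)
W(153) + o(J) = 0 + (-1 + (⅛)*(-82999/49115)) = 0 + (-1 - 82999/392920) = 0 - 475919/392920 = -475919/392920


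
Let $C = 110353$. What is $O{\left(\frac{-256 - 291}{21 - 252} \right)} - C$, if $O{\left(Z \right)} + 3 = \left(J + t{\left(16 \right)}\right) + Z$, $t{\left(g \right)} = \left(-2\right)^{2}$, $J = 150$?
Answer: $- \frac{25456115}{231} \approx -1.102 \cdot 10^{5}$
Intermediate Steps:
$t{\left(g \right)} = 4$
$O{\left(Z \right)} = 151 + Z$ ($O{\left(Z \right)} = -3 + \left(\left(150 + 4\right) + Z\right) = -3 + \left(154 + Z\right) = 151 + Z$)
$O{\left(\frac{-256 - 291}{21 - 252} \right)} - C = \left(151 + \frac{-256 - 291}{21 - 252}\right) - 110353 = \left(151 - \frac{547}{-231}\right) - 110353 = \left(151 - - \frac{547}{231}\right) - 110353 = \left(151 + \frac{547}{231}\right) - 110353 = \frac{35428}{231} - 110353 = - \frac{25456115}{231}$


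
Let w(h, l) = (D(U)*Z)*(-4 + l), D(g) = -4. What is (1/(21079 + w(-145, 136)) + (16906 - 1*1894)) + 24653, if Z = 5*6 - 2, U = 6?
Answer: 249691176/6295 ≈ 39665.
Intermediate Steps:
Z = 28 (Z = 30 - 2 = 28)
w(h, l) = 448 - 112*l (w(h, l) = (-4*28)*(-4 + l) = -112*(-4 + l) = 448 - 112*l)
(1/(21079 + w(-145, 136)) + (16906 - 1*1894)) + 24653 = (1/(21079 + (448 - 112*136)) + (16906 - 1*1894)) + 24653 = (1/(21079 + (448 - 15232)) + (16906 - 1894)) + 24653 = (1/(21079 - 14784) + 15012) + 24653 = (1/6295 + 15012) + 24653 = 94500541/6295 + 24653 = 249691176/6295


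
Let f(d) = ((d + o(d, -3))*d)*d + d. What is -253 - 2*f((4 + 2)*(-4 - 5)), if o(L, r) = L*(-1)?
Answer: -145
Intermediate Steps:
o(L, r) = -L
f(d) = d (f(d) = ((d - d)*d)*d + d = (0*d)*d + d = 0*d + d = 0 + d = d)
-253 - 2*f((4 + 2)*(-4 - 5)) = -253 - 2*(4 + 2)*(-4 - 5) = -253 - 12*(-9) = -253 - 2*(-54) = -253 + 108 = -145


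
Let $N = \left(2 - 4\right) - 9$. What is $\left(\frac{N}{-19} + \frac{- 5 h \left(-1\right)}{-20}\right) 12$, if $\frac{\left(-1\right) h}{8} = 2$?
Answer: $\frac{1044}{19} \approx 54.947$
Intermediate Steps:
$h = -16$ ($h = \left(-8\right) 2 = -16$)
$N = -11$ ($N = -2 - 9 = -11$)
$\left(\frac{N}{-19} + \frac{- 5 h \left(-1\right)}{-20}\right) 12 = \left(- \frac{11}{-19} + \frac{\left(-5\right) \left(-16\right) \left(-1\right)}{-20}\right) 12 = \left(\left(-11\right) \left(- \frac{1}{19}\right) + 80 \left(-1\right) \left(- \frac{1}{20}\right)\right) 12 = \left(\frac{11}{19} - -4\right) 12 = \left(\frac{11}{19} + 4\right) 12 = \frac{87}{19} \cdot 12 = \frac{1044}{19}$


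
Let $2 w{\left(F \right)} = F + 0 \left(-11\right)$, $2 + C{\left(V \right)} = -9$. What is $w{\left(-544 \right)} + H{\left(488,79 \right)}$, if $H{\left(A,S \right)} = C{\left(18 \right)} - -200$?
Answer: $-83$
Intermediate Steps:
$C{\left(V \right)} = -11$ ($C{\left(V \right)} = -2 - 9 = -11$)
$H{\left(A,S \right)} = 189$ ($H{\left(A,S \right)} = -11 - -200 = -11 + 200 = 189$)
$w{\left(F \right)} = \frac{F}{2}$ ($w{\left(F \right)} = \frac{F + 0 \left(-11\right)}{2} = \frac{F + 0}{2} = \frac{F}{2}$)
$w{\left(-544 \right)} + H{\left(488,79 \right)} = \frac{1}{2} \left(-544\right) + 189 = -272 + 189 = -83$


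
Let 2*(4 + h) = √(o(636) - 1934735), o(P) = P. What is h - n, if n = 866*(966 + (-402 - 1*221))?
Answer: -297042 + I*√1934099/2 ≈ -2.9704e+5 + 695.36*I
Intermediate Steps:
n = 297038 (n = 866*(966 + (-402 - 221)) = 866*(966 - 623) = 866*343 = 297038)
h = -4 + I*√1934099/2 (h = -4 + √(636 - 1934735)/2 = -4 + √(-1934099)/2 = -4 + (I*√1934099)/2 = -4 + I*√1934099/2 ≈ -4.0 + 695.36*I)
h - n = (-4 + I*√1934099/2) - 1*297038 = (-4 + I*√1934099/2) - 297038 = -297042 + I*√1934099/2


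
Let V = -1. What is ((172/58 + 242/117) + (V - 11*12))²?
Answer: 188520087721/11512449 ≈ 16375.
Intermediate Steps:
((172/58 + 242/117) + (V - 11*12))² = ((172/58 + 242/117) + (-1 - 11*12))² = ((172*(1/58) + 242*(1/117)) + (-1 - 132))² = ((86/29 + 242/117) - 133)² = (17080/3393 - 133)² = (-434189/3393)² = 188520087721/11512449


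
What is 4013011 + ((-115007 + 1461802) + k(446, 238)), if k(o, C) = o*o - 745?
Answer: 5557977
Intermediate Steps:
k(o, C) = -745 + o**2 (k(o, C) = o**2 - 745 = -745 + o**2)
4013011 + ((-115007 + 1461802) + k(446, 238)) = 4013011 + ((-115007 + 1461802) + (-745 + 446**2)) = 4013011 + (1346795 + (-745 + 198916)) = 4013011 + (1346795 + 198171) = 4013011 + 1544966 = 5557977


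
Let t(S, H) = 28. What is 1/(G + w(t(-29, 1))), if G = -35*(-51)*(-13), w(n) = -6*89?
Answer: -1/23739 ≈ -4.2125e-5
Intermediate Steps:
w(n) = -534
G = -23205 (G = 1785*(-13) = -23205)
1/(G + w(t(-29, 1))) = 1/(-23205 - 534) = 1/(-23739) = -1/23739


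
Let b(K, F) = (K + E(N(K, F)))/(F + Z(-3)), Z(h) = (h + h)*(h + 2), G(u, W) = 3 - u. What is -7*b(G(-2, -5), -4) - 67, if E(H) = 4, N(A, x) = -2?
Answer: -197/2 ≈ -98.500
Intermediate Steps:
Z(h) = 2*h*(2 + h) (Z(h) = (2*h)*(2 + h) = 2*h*(2 + h))
b(K, F) = (4 + K)/(6 + F) (b(K, F) = (K + 4)/(F + 2*(-3)*(2 - 3)) = (4 + K)/(F + 2*(-3)*(-1)) = (4 + K)/(F + 6) = (4 + K)/(6 + F))
-7*b(G(-2, -5), -4) - 67 = -7*(4 + (3 - 1*(-2)))/(6 - 4) - 67 = -7*(4 + (3 + 2))/2 - 67 = -7*(4 + 5)/2 - 67 = -7*9/2 - 67 = -63/2 - 67 = -197/2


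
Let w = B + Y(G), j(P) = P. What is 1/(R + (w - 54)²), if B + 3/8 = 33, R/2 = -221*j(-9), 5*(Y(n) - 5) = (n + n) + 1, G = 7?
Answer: 64/266041 ≈ 0.00024056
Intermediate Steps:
Y(n) = 26/5 + 2*n/5 (Y(n) = 5 + ((n + n) + 1)/5 = 5 + (2*n + 1)/5 = 5 + (1 + 2*n)/5 = 5 + (⅕ + 2*n/5) = 26/5 + 2*n/5)
R = 3978 (R = 2*(-221*(-9)) = 2*1989 = 3978)
B = 261/8 (B = -3/8 + 33 = 261/8 ≈ 32.625)
w = 325/8 (w = 261/8 + (26/5 + (⅖)*7) = 261/8 + (26/5 + 14/5) = 261/8 + 8 = 325/8 ≈ 40.625)
1/(R + (w - 54)²) = 1/(3978 + (325/8 - 54)²) = 1/(3978 + (-107/8)²) = 1/(3978 + 11449/64) = 1/(266041/64) = 64/266041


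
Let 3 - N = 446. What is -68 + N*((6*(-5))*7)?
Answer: 92962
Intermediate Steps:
N = -443 (N = 3 - 1*446 = 3 - 446 = -443)
-68 + N*((6*(-5))*7) = -68 - 443*6*(-5)*7 = -68 - (-13290)*7 = -68 - 443*(-210) = -68 + 93030 = 92962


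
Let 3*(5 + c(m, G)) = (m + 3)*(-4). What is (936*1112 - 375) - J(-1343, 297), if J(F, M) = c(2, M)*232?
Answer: 3129491/3 ≈ 1.0432e+6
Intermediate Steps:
c(m, G) = -9 - 4*m/3 (c(m, G) = -5 + ((m + 3)*(-4))/3 = -5 + ((3 + m)*(-4))/3 = -5 + (-12 - 4*m)/3 = -5 + (-4 - 4*m/3) = -9 - 4*m/3)
J(F, M) = -8120/3 (J(F, M) = (-9 - 4/3*2)*232 = (-9 - 8/3)*232 = -35/3*232 = -8120/3)
(936*1112 - 375) - J(-1343, 297) = (936*1112 - 375) - 1*(-8120/3) = (1040832 - 375) + 8120/3 = 1040457 + 8120/3 = 3129491/3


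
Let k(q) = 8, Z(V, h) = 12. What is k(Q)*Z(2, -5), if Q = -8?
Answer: 96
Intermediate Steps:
k(Q)*Z(2, -5) = 8*12 = 96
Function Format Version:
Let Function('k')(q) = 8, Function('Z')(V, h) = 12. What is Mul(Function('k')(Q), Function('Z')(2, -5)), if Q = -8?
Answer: 96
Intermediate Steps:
Mul(Function('k')(Q), Function('Z')(2, -5)) = Mul(8, 12) = 96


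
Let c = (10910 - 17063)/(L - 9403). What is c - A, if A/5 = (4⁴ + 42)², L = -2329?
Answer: -744176641/1676 ≈ -4.4402e+5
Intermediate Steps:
c = 879/1676 (c = (10910 - 17063)/(-2329 - 9403) = -6153/(-11732) = -6153*(-1/11732) = 879/1676 ≈ 0.52446)
A = 444020 (A = 5*(4⁴ + 42)² = 5*(256 + 42)² = 5*298² = 5*88804 = 444020)
c - A = 879/1676 - 1*444020 = 879/1676 - 444020 = -744176641/1676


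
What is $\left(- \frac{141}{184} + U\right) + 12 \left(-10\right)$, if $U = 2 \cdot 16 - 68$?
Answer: $- \frac{28845}{184} \approx -156.77$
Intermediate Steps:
$U = -36$ ($U = 32 - 68 = -36$)
$\left(- \frac{141}{184} + U\right) + 12 \left(-10\right) = \left(- \frac{141}{184} - 36\right) + 12 \left(-10\right) = \left(\left(-141\right) \frac{1}{184} - 36\right) - 120 = \left(- \frac{141}{184} - 36\right) - 120 = - \frac{6765}{184} - 120 = - \frac{28845}{184}$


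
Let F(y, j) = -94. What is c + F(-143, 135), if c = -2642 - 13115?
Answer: -15851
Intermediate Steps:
c = -15757
c + F(-143, 135) = -15757 - 94 = -15851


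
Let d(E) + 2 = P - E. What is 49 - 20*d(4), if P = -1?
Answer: 189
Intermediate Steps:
d(E) = -3 - E (d(E) = -2 + (-1 - E) = -3 - E)
49 - 20*d(4) = 49 - 20*(-3 - 1*4) = 49 - 20*(-3 - 4) = 49 - 20*(-7) = 49 + 140 = 189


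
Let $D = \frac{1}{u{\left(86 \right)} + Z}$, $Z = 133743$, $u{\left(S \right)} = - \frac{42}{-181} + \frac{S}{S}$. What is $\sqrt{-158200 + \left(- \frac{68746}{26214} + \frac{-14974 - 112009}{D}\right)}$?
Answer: $\frac{i \sqrt{95584712598131016541533}}{2372367} \approx 1.3032 \cdot 10^{5} i$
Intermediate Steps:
$u{\left(S \right)} = \frac{223}{181}$ ($u{\left(S \right)} = \left(-42\right) \left(- \frac{1}{181}\right) + 1 = \frac{42}{181} + 1 = \frac{223}{181}$)
$D = \frac{181}{24207706}$ ($D = \frac{1}{\frac{223}{181} + 133743} = \frac{1}{\frac{24207706}{181}} = \frac{181}{24207706} \approx 7.477 \cdot 10^{-6}$)
$\sqrt{-158200 + \left(- \frac{68746}{26214} + \frac{-14974 - 112009}{D}\right)} = \sqrt{-158200 + \left(- \frac{68746}{26214} + \frac{-14974 - 112009}{\frac{181}{24207706}}\right)} = \sqrt{-158200 - \frac{40290487192212299}{2372367}} = \sqrt{- \frac{40290862500671699}{2372367}} = \frac{i \sqrt{95584712598131016541533}}{2372367}$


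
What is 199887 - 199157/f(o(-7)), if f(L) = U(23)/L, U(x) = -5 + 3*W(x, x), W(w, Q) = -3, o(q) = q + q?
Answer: 730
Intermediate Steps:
o(q) = 2*q
U(x) = -14 (U(x) = -5 + 3*(-3) = -5 - 9 = -14)
f(L) = -14/L
199887 - 199157/f(o(-7)) = 199887 - 199157/((-14/(2*(-7)))) = 199887 - 199157/((-14/(-14))) = 199887 - 199157/((-14*(-1/14))) = 199887 - 199157/1 = 199887 - 199157*1 = 199887 - 199157 = 730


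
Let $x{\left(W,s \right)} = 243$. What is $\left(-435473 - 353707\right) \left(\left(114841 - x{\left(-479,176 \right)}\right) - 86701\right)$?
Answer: $-22015754460$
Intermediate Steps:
$\left(-435473 - 353707\right) \left(\left(114841 - x{\left(-479,176 \right)}\right) - 86701\right) = \left(-435473 - 353707\right) \left(\left(114841 - 243\right) - 86701\right) = - 789180 \left(\left(114841 - 243\right) - 86701\right) = - 789180 \left(114598 - 86701\right) = \left(-789180\right) 27897 = -22015754460$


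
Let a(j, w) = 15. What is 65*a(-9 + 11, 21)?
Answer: 975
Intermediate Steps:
65*a(-9 + 11, 21) = 65*15 = 975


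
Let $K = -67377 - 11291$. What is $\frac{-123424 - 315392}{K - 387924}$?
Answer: $\frac{1959}{2083} \approx 0.94047$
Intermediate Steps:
$K = -78668$
$\frac{-123424 - 315392}{K - 387924} = \frac{-123424 - 315392}{-78668 - 387924} = - \frac{438816}{-466592} = \left(-438816\right) \left(- \frac{1}{466592}\right) = \frac{1959}{2083}$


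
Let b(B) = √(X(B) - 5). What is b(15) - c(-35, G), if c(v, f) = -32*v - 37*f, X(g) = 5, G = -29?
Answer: -2193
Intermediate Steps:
c(v, f) = -37*f - 32*v
b(B) = 0 (b(B) = √(5 - 5) = √0 = 0)
b(15) - c(-35, G) = 0 - (-37*(-29) - 32*(-35)) = 0 - (1073 + 1120) = 0 - 1*2193 = 0 - 2193 = -2193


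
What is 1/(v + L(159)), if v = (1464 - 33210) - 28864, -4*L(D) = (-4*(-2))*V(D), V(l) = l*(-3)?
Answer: -1/59656 ≈ -1.6763e-5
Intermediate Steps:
V(l) = -3*l
L(D) = 6*D (L(D) = -(-4*(-2))*(-3*D)/4 = -2*(-3*D) = -(-6)*D = 6*D)
v = -60610 (v = -31746 - 28864 = -60610)
1/(v + L(159)) = 1/(-60610 + 6*159) = 1/(-60610 + 954) = 1/(-59656) = -1/59656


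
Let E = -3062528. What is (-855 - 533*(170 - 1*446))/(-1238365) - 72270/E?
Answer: -179203634517/1896263743360 ≈ -0.094504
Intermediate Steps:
(-855 - 533*(170 - 1*446))/(-1238365) - 72270/E = (-855 - 533*(170 - 1*446))/(-1238365) - 72270/(-3062528) = (-855 - 533*(170 - 446))*(-1/1238365) - 72270*(-1/3062528) = (-855 - 533*(-276))*(-1/1238365) + 36135/1531264 = (-855 + 147108)*(-1/1238365) + 36135/1531264 = 146253*(-1/1238365) + 36135/1531264 = -146253/1238365 + 36135/1531264 = -179203634517/1896263743360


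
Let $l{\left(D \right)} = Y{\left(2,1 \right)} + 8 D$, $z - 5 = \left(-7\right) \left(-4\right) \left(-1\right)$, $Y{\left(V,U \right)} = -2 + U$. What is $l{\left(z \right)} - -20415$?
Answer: $20230$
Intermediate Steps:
$z = -23$ ($z = 5 + \left(-7\right) \left(-4\right) \left(-1\right) = 5 + 28 \left(-1\right) = 5 - 28 = -23$)
$l{\left(D \right)} = -1 + 8 D$ ($l{\left(D \right)} = \left(-2 + 1\right) + 8 D = -1 + 8 D$)
$l{\left(z \right)} - -20415 = \left(-1 + 8 \left(-23\right)\right) - -20415 = \left(-1 - 184\right) + 20415 = -185 + 20415 = 20230$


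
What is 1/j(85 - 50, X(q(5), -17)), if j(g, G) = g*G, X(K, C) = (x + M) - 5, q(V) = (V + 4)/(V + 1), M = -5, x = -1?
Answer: -1/385 ≈ -0.0025974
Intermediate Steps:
q(V) = (4 + V)/(1 + V)
X(K, C) = -11 (X(K, C) = (-1 - 5) - 5 = -6 - 5 = -11)
j(g, G) = G*g
1/j(85 - 50, X(q(5), -17)) = 1/(-11*(85 - 50)) = 1/(-11*35) = 1/(-385) = -1/385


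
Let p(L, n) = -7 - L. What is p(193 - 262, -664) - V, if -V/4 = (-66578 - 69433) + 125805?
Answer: -40762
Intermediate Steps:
V = 40824 (V = -4*((-66578 - 69433) + 125805) = -4*(-136011 + 125805) = -4*(-10206) = 40824)
p(193 - 262, -664) - V = (-7 - (193 - 262)) - 1*40824 = (-7 - 1*(-69)) - 40824 = (-7 + 69) - 40824 = 62 - 40824 = -40762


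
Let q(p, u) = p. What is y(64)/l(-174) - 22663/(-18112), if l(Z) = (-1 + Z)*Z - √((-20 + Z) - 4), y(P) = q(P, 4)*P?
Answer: 3878696890529/2798915877696 + 2048*I*√22/154533783 ≈ 1.3858 + 6.2161e-5*I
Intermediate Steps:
y(P) = P² (y(P) = P*P = P²)
l(Z) = -√(-24 + Z) + Z*(-1 + Z) (l(Z) = Z*(-1 + Z) - √(-24 + Z) = -√(-24 + Z) + Z*(-1 + Z))
y(64)/l(-174) - 22663/(-18112) = 64²/((-174)² - 1*(-174) - √(-24 - 174)) - 22663/(-18112) = 4096/(30276 + 174 - √(-198)) - 22663*(-1/18112) = 4096/(30276 + 174 - 3*I*√22) + 22663/18112 = 4096/(30450 - 3*I*√22) + 22663/18112 = 22663/18112 + 4096/(30450 - 3*I*√22)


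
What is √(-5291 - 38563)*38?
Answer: 38*I*√43854 ≈ 7957.7*I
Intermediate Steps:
√(-5291 - 38563)*38 = √(-43854)*38 = (I*√43854)*38 = 38*I*√43854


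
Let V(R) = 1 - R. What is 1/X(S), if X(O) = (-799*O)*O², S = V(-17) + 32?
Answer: -1/99875000 ≈ -1.0013e-8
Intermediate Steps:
S = 50 (S = (1 - 1*(-17)) + 32 = (1 + 17) + 32 = 18 + 32 = 50)
X(O) = -799*O³
1/X(S) = 1/(-799*50³) = 1/(-799*125000) = 1/(-99875000) = -1/99875000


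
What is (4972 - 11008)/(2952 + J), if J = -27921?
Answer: 2012/8323 ≈ 0.24174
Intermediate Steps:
(4972 - 11008)/(2952 + J) = (4972 - 11008)/(2952 - 27921) = -6036/(-24969) = -6036*(-1/24969) = 2012/8323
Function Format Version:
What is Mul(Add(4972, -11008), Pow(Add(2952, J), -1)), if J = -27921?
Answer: Rational(2012, 8323) ≈ 0.24174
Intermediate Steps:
Mul(Add(4972, -11008), Pow(Add(2952, J), -1)) = Mul(Add(4972, -11008), Pow(Add(2952, -27921), -1)) = Mul(-6036, Pow(-24969, -1)) = Mul(-6036, Rational(-1, 24969)) = Rational(2012, 8323)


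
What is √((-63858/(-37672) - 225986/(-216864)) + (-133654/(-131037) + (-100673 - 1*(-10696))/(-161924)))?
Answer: √24412845336850174769018910922353153/75236542958319876 ≈ 2.0767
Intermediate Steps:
√((-63858/(-37672) - 225986/(-216864)) + (-133654/(-131037) + (-100673 - 1*(-10696))/(-161924))) = √((-63858*(-1/37672) - 225986*(-1/216864)) + (-133654*(-1/131037) + (-100673 + 10696)*(-1/161924))) = √((31929/18836 + 112993/108432) + (133654/131037 - 89977*(-1/161924))) = √(1397615369/510606288 + (133654/131037 + 89977/161924)) = √(1397615369/510606288 + 33432106445/21218035188) = √(3893774654219494211/902838515499838512) = √24412845336850174769018910922353153/75236542958319876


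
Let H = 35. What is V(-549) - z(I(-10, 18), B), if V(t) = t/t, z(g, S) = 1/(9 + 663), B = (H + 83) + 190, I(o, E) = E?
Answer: 671/672 ≈ 0.99851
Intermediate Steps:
B = 308 (B = (35 + 83) + 190 = 118 + 190 = 308)
z(g, S) = 1/672
V(t) = 1
V(-549) - z(I(-10, 18), B) = 1 - 1*1/672 = 1 - 1/672 = 671/672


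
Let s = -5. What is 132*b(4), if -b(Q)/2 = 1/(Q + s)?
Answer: 264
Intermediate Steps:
b(Q) = -2/(-5 + Q) (b(Q) = -2/(Q - 5) = -2/(-5 + Q))
132*b(4) = 132*(-2/(-5 + 4)) = 132*(-2/(-1)) = 132*(-2*(-1)) = 132*2 = 264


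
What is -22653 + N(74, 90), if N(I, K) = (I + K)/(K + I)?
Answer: -22652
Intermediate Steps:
N(I, K) = 1 (N(I, K) = (I + K)/(I + K) = 1)
-22653 + N(74, 90) = -22653 + 1 = -22652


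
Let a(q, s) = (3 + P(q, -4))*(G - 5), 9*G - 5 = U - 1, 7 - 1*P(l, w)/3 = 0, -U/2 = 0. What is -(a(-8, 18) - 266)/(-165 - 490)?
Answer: -1126/1965 ≈ -0.57303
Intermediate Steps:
U = 0 (U = -2*0 = 0)
P(l, w) = 21 (P(l, w) = 21 - 3*0 = 21 + 0 = 21)
G = 4/9 (G = 5/9 + (0 - 1)/9 = 5/9 + (⅑)*(-1) = 5/9 - ⅑ = 4/9 ≈ 0.44444)
a(q, s) = -328/3 (a(q, s) = (3 + 21)*(4/9 - 5) = 24*(-41/9) = -328/3)
-(a(-8, 18) - 266)/(-165 - 490) = -(-328/3 - 266)/(-165 - 490) = -(-1126)/(3*(-655)) = -(-1126)*(-1)/(3*655) = -1*1126/1965 = -1126/1965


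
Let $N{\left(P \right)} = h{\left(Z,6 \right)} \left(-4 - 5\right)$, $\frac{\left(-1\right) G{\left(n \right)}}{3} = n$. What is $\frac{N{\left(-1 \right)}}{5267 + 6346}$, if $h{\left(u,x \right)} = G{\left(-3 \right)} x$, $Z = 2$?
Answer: $- \frac{162}{3871} \approx -0.04185$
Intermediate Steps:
$G{\left(n \right)} = - 3 n$
$h{\left(u,x \right)} = 9 x$ ($h{\left(u,x \right)} = \left(-3\right) \left(-3\right) x = 9 x$)
$N{\left(P \right)} = -486$ ($N{\left(P \right)} = 9 \cdot 6 \left(-4 - 5\right) = 54 \left(-9\right) = -486$)
$\frac{N{\left(-1 \right)}}{5267 + 6346} = \frac{1}{5267 + 6346} \left(-486\right) = \frac{1}{11613} \left(-486\right) = - \frac{162}{3871}$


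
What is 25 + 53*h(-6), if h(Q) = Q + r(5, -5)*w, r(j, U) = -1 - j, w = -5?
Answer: 1297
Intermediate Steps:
h(Q) = 30 + Q (h(Q) = Q + (-1 - 1*5)*(-5) = Q + (-1 - 5)*(-5) = Q - 6*(-5) = Q + 30 = 30 + Q)
25 + 53*h(-6) = 25 + 53*(30 - 6) = 25 + 53*24 = 25 + 1272 = 1297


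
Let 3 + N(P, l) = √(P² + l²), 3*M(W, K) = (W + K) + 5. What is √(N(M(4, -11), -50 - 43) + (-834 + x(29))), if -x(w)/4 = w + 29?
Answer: √(-9621 + 3*√77845)/3 ≈ 31.241*I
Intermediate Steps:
x(w) = -116 - 4*w (x(w) = -4*(w + 29) = -4*(29 + w) = -116 - 4*w)
M(W, K) = 5/3 + K/3 + W/3 (M(W, K) = ((W + K) + 5)/3 = ((K + W) + 5)/3 = (5 + K + W)/3 = 5/3 + K/3 + W/3)
N(P, l) = -3 + √(P² + l²)
√(N(M(4, -11), -50 - 43) + (-834 + x(29))) = √((-3 + √((5/3 + (⅓)*(-11) + (⅓)*4)² + (-50 - 43)²)) + (-834 + (-116 - 4*29))) = √((-3 + √((5/3 - 11/3 + 4/3)² + (-93)²)) + (-834 + (-116 - 116))) = √((-3 + √((-⅔)² + 8649)) + (-834 - 232)) = √((-3 + √(4/9 + 8649)) - 1066) = √((-3 + √(77845/9)) - 1066) = √((-3 + √77845/3) - 1066) = √(-1069 + √77845/3)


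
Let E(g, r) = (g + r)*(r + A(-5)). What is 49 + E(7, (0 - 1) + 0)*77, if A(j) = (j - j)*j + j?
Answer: -2723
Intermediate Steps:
A(j) = j (A(j) = 0*j + j = 0 + j = j)
E(g, r) = (-5 + r)*(g + r) (E(g, r) = (g + r)*(r - 5) = (g + r)*(-5 + r) = (-5 + r)*(g + r))
49 + E(7, (0 - 1) + 0)*77 = 49 + (((0 - 1) + 0)² - 5*7 - 5*((0 - 1) + 0) + 7*((0 - 1) + 0))*77 = 49 + ((-1 + 0)² - 35 - 5*(-1 + 0) + 7*(-1 + 0))*77 = 49 + ((-1)² - 35 - 5*(-1) + 7*(-1))*77 = 49 + (1 - 35 + 5 - 7)*77 = 49 - 36*77 = 49 - 2772 = -2723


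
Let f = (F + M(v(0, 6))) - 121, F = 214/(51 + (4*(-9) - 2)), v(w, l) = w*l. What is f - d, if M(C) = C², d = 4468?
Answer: -59443/13 ≈ -4572.5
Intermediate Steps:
v(w, l) = l*w
F = 214/13 (F = 214/(51 + (-36 - 2)) = 214/(51 - 38) = 214/13 ≈ 16.462)
f = -1359/13 (f = (214/13 + (6*0)²) - 121 = (214/13 + 0²) - 121 = (214/13 + 0) - 121 = 214/13 - 121 = -1359/13 ≈ -104.54)
f - d = -1359/13 - 1*4468 = -1359/13 - 4468 = -59443/13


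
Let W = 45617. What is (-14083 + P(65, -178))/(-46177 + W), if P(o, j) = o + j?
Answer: 507/20 ≈ 25.350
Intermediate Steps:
P(o, j) = j + o
(-14083 + P(65, -178))/(-46177 + W) = (-14083 + (-178 + 65))/(-46177 + 45617) = (-14083 - 113)/(-560) = -14196*(-1/560) = 507/20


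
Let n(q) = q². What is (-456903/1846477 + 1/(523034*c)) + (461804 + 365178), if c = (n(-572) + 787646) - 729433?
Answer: 307806708069871779104955/372204957508663546 ≈ 8.2698e+5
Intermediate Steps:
c = 385397 (c = ((-572)² + 787646) - 729433 = (327184 + 787646) - 729433 = 1114830 - 729433 = 385397)
(-456903/1846477 + 1/(523034*c)) + (461804 + 365178) = (-456903/1846477 + 1/(523034*385397)) + (461804 + 365178) = (-456903*1/1846477 + (1/523034)*(1/385397)) + 826982 = (-456903/1846477 + 1/201575734498) + 826982 = -92100557817493217/372204957508663546 + 826982 = 307806708069871779104955/372204957508663546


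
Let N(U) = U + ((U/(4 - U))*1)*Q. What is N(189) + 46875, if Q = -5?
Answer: 1741557/37 ≈ 47069.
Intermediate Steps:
N(U) = U - 5*U/(4 - U) (N(U) = U + ((U/(4 - U))*1)*(-5) = U + (U/(4 - U))*(-5) = U - 5*U/(4 - U))
N(189) + 46875 = 189*(1 + 189)/(-4 + 189) + 46875 = 189*190/185 + 46875 = 189*(1/185)*190 + 46875 = 7182/37 + 46875 = 1741557/37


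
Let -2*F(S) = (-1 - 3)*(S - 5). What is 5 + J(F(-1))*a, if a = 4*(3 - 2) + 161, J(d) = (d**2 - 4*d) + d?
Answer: 29705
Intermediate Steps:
F(S) = -10 + 2*S (F(S) = -(-1 - 3)*(S - 5)/2 = -(-2)*(-5 + S) = -(20 - 4*S)/2 = -10 + 2*S)
J(d) = d**2 - 3*d
a = 165 (a = 4*1 + 161 = 4 + 161 = 165)
5 + J(F(-1))*a = 5 + ((-10 + 2*(-1))*(-3 + (-10 + 2*(-1))))*165 = 5 + ((-10 - 2)*(-3 + (-10 - 2)))*165 = 5 - 12*(-3 - 12)*165 = 5 - 12*(-15)*165 = 5 + 180*165 = 5 + 29700 = 29705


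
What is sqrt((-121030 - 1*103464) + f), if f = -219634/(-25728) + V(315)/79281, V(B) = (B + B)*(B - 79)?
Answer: I*sqrt(45041194937669378799)/14164872 ≈ 473.8*I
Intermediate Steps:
V(B) = 2*B*(-79 + B) (V(B) = (2*B)*(-79 + B) = 2*B*(-79 + B))
f = 1179891233/113318976 (f = -219634/(-25728) + (2*315*(-79 + 315))/79281 = -219634*(-1/25728) + (2*315*236)*(1/79281) = 109817/12864 + 148680*(1/79281) = 109817/12864 + 16520/8809 = 1179891233/113318976 ≈ 10.412)
sqrt((-121030 - 1*103464) + f) = sqrt((-121030 - 1*103464) + 1179891233/113318976) = sqrt((-121030 - 103464) + 1179891233/113318976) = sqrt(-224494 + 1179891233/113318976) = sqrt(-25438250306911/113318976) = I*sqrt(45041194937669378799)/14164872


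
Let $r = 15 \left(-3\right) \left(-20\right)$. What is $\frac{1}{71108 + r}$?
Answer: $\frac{1}{72008} \approx 1.3887 \cdot 10^{-5}$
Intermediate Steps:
$r = 900$ ($r = \left(-45\right) \left(-20\right) = 900$)
$\frac{1}{71108 + r} = \frac{1}{71108 + 900} = \frac{1}{72008}$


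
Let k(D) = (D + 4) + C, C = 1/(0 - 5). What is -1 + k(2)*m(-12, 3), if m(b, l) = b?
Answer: -353/5 ≈ -70.600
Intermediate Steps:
C = -⅕ (C = 1/(-5) = -⅕ ≈ -0.20000)
k(D) = 19/5 + D (k(D) = (D + 4) - ⅕ = (4 + D) - ⅕ = 19/5 + D)
-1 + k(2)*m(-12, 3) = -1 + (19/5 + 2)*(-12) = -1 + (29/5)*(-12) = -1 - 348/5 = -353/5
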